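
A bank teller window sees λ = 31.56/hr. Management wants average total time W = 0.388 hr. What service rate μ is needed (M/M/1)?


W = 1/(μ−λ) ⇒ μ − λ = 1/W = 1/0.388 = 2.5773
μ = λ + 1/W = 31.56 + 2.5773 = 34.1373 per hr

Final: 34.1373 /hr


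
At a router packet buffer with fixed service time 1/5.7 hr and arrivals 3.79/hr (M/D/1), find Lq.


ρ = 3.79/5.7 = 0.6649
M/D/1: Lq = ρ²/(2(1−ρ)) = 0.4421/(2·0.3351) = 0.65969

Final: 0.65969


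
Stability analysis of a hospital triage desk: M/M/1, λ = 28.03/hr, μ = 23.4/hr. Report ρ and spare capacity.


Total capacity cμ = 1·23.4 = 23.40/hr
ρ = λ/(cμ) = 28.03/23.40 = 1.1979
Stable ⇔ ρ < 1: NO
Spare capacity = cμ − λ = 23.40 − 28.03 = -4.63/hr

Final: ρ = 1.1979; unstable; margin = -4.63/hr


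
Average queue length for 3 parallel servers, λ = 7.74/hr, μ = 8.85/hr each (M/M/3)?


a = λ/μ = 0.8746; ρ = a/3 = 0.2915
P₀ = 0.414184
Lq = P₀·a^c·ρ / (c!·(1−ρ)²) = 0.414184·0.66895·0.2915/(6·0.50194)
= 0.02682

Final: 0.02682


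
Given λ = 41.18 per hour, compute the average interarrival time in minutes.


Mean interarrival time = 1/λ = 1/41.18 hour = 0.02428 hour
In minutes: 0.02428 × 60 = 1.4570 min

Final: 1.4570 min


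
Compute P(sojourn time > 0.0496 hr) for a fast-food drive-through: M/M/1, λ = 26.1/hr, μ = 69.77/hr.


W ~ Exponential(μ−λ) for M/M/1.
μ − λ = 69.77 − 26.1 = 43.6700
P(W > t) = e^{−(μ−λ)t} = e^{−2.1660} = 0.114632

Final: 0.114632


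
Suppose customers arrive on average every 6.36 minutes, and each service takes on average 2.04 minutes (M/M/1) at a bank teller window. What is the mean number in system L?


λ = 60/6.36 = 9.4340 /hr
μ = 60/2.04 = 29.4118 /hr
ρ = λ/μ = 9.4340/29.4118 = 0.3208
L = ρ/(1−ρ) = 0.3208/0.6792 = 0.4722

Final: 0.4722


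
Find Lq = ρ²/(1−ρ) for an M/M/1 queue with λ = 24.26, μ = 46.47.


ρ = 24.26/46.47 = 0.5221
Lq = ρ²/(1−ρ) = 0.2725/0.4779 = 0.5702

Final: 0.5702


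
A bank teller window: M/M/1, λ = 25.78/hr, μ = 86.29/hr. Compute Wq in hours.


ρ = 25.78/86.29 = 0.2988
Wq = ρ/(μ−λ) = 0.2988/(86.29 − 25.78) = 0.2988/60.51 = 0.004937 hr

Final: 0.004937 hr


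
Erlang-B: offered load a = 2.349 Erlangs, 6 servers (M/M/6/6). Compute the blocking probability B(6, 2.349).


B(c,a) = (a^c/c!) / Σ_{k=0}^{c} a^k/k!
a^6/6! = 0.233327
Σ terms (k=0..6): 1.00000 + 2.34900 + 2.75890 + 2.16022 + 1.26859 + 0.59598 + 0.23333 = 10.366019
B = 0.233327/10.366019 = 0.022509

Final: 0.022509


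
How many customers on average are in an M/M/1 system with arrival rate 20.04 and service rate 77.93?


ρ = λ/μ = 20.04/77.93 = 0.2572
L = ρ/(1−ρ) = 0.2572/(1 − 0.2572) = 0.2572/0.7428 = 0.3462

Final: 0.3462


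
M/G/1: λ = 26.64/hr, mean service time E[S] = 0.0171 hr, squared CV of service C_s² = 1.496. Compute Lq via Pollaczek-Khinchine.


ρ = λ·E[S] = 26.64·0.0171 = 0.4555
Lq = ρ²(1+C_s²)/(2(1−ρ)) = 0.2075·(1+1.496)/(2·0.5445)
= 0.2075·2.4960/1.0889 = 0.47568

Final: 0.47568


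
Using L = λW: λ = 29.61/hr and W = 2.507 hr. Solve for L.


L = λW = 29.61·2.507 = 74.2323

Final: 74.2323


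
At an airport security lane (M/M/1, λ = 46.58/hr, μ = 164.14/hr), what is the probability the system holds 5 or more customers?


ρ = 46.58/164.14 = 0.2838
P(N ≥ n) = ρ^n = 0.2838^5 = 0.001840

Final: 0.001840


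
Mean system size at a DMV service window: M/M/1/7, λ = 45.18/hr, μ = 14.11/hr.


ρ = 45.18/14.11 = 3.2020
L = ρ[1 − (K+1)ρ^K + Kρ^(K+1)] / [(1−ρ)(1−ρ^(K+1))]
Numerator: 3.2020·(1 − 8·3450.916808 + 7·11049.781814) = 159273.551049
Denominator: (-2.2020)·(-11048.781814) = 24329.245284
L = 159273.551049/24329.245284 = 6.5466

Final: 6.5466


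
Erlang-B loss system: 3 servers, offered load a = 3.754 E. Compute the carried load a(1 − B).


B(3,3.754) = 0.427657 (Erlang-B)
Carried load = a(1 − B) = 3.754·(1 − 0.427657) = 3.754·0.572343 = 2.1486 E

Final: 2.1486 Erlangs


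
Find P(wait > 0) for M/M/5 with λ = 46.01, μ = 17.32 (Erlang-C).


a = λ/μ = 2.6565; ρ = a/5 = 0.5313
P₀ = 0.067860 (from M/M/c formula)
C(c,a) = [a^c/(c!(1−ρ))]·P₀ = [132.28839/(120·0.4687)]·0.067860
= 2.35201·0.067860 = 0.159608

Final: 0.159608


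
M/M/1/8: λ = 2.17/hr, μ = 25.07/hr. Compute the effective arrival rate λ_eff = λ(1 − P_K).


ρ = 0.08656; P_K = (1−ρ)ρ^8/(1−ρ^9) = 0.000000002878
λ_eff = λ(1 − P_K) = 2.17·(1 − 0.000000002878) = 2.17·1.000000 = 2.1700 /hr

Final: 2.1700 /hr


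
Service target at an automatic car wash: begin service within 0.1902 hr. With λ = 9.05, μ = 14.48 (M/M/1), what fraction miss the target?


ρ = 9.05/14.48 = 0.6250
P(Wq > t) = ρ·e^{−(μ−λ)t} = 0.6250·e^{−1.0328}
= 0.6250·0.356014 = 0.222509

Final: 0.222509


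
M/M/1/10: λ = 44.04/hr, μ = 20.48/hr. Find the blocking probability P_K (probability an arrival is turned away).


ρ = λ/μ = 44.04/20.48 = 2.1504
P_K = (1−ρ)ρ^K/(1−ρ^(K+1)) = (-1.1504·2114.333934)/(1 − 4546.643869)
= -2432.309935/-4545.643869 = 0.535086

Final: 0.535086


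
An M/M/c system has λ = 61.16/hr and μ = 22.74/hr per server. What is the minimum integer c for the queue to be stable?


Stability requires cμ > λ ⇔ c > λ/μ.
λ/μ = 61.16/22.74 = 2.6895
Minimum integer c = ⌊2.6895⌋ + 1 = 3
Check: 3·22.74 = 68.22 > 61.16, while 2·22.74 = 45.48 ≤ 61.16

Final: 3 servers


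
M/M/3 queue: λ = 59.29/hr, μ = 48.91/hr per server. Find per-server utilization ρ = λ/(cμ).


ρ = λ/(cμ) = 59.29/(3·48.91) = 59.29/146.73 = 0.4041

Final: 0.4041


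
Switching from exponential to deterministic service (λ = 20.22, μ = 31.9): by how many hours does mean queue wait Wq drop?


ρ = 20.22/31.9 = 0.6339
Wq(M/M/1) = ρ/(μ−λ) = 0.6339/11.68 = 0.05427 hr
Wq(M/D/1) = ρ/(2(μ−λ)) = 0.02713 hr
Savings = 0.05427 − 0.02713 = 0.02713 hr

Final: 0.02713 hr


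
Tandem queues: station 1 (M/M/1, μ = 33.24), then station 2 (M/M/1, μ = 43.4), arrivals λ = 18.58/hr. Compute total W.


Each node sees arrival rate λ = 18.58/hr (tandem ⇒ throughput preserved).
W₁ = 1/(μ₁−λ) = 1/(33.24−18.58) = 0.06821 hr
W₂ = 1/(μ₂−λ) = 1/(43.4−18.58) = 0.04029 hr
W_total = W₁ + W₂ = 0.06821 + 0.04029 = 0.10850 hr

Final: 0.10850 hr


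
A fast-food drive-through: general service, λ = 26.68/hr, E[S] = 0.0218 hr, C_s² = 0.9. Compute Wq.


ρ = λ·E[S] = 26.68·0.0218 = 0.5816
E[S²] = E[S]²(1+C_s²) = 0.0218²·(1+0.9) = 0.0009030
Wq = λ·E[S²]/(2(1−ρ)) = 26.68·0.0009030/(2·0.4184) = 0.02879 hr

Final: 0.02879 hr


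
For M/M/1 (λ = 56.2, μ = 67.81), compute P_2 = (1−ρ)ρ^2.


ρ = 56.2/67.81 = 0.8288
P_n = (1−ρ)·ρ^n = (1 − 0.8288)·0.8288^2 = 0.1712·0.686887 = 0.117604

Final: 0.117604


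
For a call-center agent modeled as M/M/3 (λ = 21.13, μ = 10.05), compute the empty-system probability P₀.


a = λ/μ = 21.13/10.05 = 2.1025; ρ = a/c = 0.7008
Σ_{k=0}^{2} a^k/k! (terms k=0..2) = 1.00000 + 2.10249 + 2.21023 = 5.31271
Tail: a^3/(3!(1−ρ)) = 9.29395/(6·0.2992) = 5.17762
P₀ = 1/(5.31271 + 5.17762) = 1/10.49033 = 0.095326

Final: 0.095326


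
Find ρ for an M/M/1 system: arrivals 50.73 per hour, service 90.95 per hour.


ρ = λ/μ = 50.73/90.95 = 0.5578

Final: 0.5578


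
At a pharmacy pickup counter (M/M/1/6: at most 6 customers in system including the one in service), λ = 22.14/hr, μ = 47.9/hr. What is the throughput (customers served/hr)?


ρ = 0.4622; P_K = (1−ρ)ρ^6/(1−ρ^7) = 0.005268
λ_eff = λ(1 − P_K) = 22.14·(1 − 0.005268) = 22.14·0.994732 = 22.0234 /hr

Final: 22.0234 /hr


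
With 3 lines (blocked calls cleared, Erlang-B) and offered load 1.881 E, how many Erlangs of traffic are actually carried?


B(3,1.881) = 0.192595 (Erlang-B)
Carried load = a(1 − B) = 1.881·(1 − 0.192595) = 1.881·0.807405 = 1.5187 E

Final: 1.5187 Erlangs


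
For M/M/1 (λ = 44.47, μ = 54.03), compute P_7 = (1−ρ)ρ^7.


ρ = 44.47/54.03 = 0.8231
P_n = (1−ρ)·ρ^n = (1 − 0.8231)·0.8231^7 = 0.1769·0.255873 = 0.045274

Final: 0.045274


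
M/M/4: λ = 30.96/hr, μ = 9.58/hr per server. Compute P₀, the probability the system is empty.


a = λ/μ = 30.96/9.58 = 3.2317; ρ = a/c = 0.8079
Σ_{k=0}^{3} a^k/k! (terms k=0..3) = 1.00000 + 3.23173 + 5.22205 + 5.62542 = 15.07920
Tail: a^4/(4!(1−ρ)) = 109.07916/(24·0.1921) = 23.66346
P₀ = 1/(15.07920 + 23.66346) = 1/38.74266 = 0.025811

Final: 0.025811


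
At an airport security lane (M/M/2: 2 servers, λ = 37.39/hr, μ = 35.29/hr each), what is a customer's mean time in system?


a = 1.0595; ρ = 0.5298; P₀ = 0.307400
Lq = P₀·a^c·ρ/(c!(1−ρ)²) = 0.41334
Wq = Lq/λ = 0.41334/37.39 = 0.01105 hr
W = Wq + 1/μ = 0.01105 + 0.02834 = 0.03939 hr

Final: 0.03939 hr


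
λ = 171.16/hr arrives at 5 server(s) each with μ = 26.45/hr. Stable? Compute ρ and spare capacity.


Total capacity cμ = 5·26.45 = 132.25/hr
ρ = λ/(cμ) = 171.16/132.25 = 1.2942
Stable ⇔ ρ < 1: NO
Spare capacity = cμ − λ = 132.25 − 171.16 = -38.91/hr

Final: ρ = 1.2942; unstable; margin = -38.91/hr


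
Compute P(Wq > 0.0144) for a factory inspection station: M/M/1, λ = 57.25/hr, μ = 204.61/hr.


ρ = 57.25/204.61 = 0.2798
P(Wq > t) = ρ·e^{−(μ−λ)t} = 0.2798·e^{−2.1220}
= 0.2798·0.119794 = 0.033518

Final: 0.033518


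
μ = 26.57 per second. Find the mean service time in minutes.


Mean service time = 1/μ = 1/26.57 second = 0.03764 second
In minutes: 0.03764 × 0.0166667 = 0.0006273 min

Final: 0.0006273 min


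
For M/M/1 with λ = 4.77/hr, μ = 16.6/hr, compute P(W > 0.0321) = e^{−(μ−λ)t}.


W ~ Exponential(μ−λ) for M/M/1.
μ − λ = 16.6 − 4.77 = 11.8300
P(W > t) = e^{−(μ−λ)t} = e^{−0.3797} = 0.684037

Final: 0.684037


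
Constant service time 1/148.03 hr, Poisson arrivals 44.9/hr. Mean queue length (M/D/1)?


ρ = 44.9/148.03 = 0.3033
M/D/1: Lq = ρ²/(2(1−ρ)) = 0.09200/(2·0.6967) = 0.06603

Final: 0.06603


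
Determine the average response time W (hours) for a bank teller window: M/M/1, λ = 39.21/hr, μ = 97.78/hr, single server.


W = 1/(μ−λ) = 1/(97.78 − 39.21) = 1/58.57 = 0.01707 hr

Final: 0.01707 hr


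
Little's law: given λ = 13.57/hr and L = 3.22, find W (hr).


W = L/λ = 3.22/13.57 = 0.2373 hr

Final: 0.2373 hr


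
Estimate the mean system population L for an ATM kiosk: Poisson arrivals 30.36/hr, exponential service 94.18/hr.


ρ = λ/μ = 30.36/94.18 = 0.3224
L = ρ/(1−ρ) = 0.3224/(1 − 0.3224) = 0.3224/0.6776 = 0.4757

Final: 0.4757


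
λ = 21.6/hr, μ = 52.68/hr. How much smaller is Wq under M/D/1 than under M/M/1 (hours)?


ρ = 21.6/52.68 = 0.4100
Wq(M/M/1) = ρ/(μ−λ) = 0.4100/31.08 = 0.01319 hr
Wq(M/D/1) = ρ/(2(μ−λ)) = 0.006596 hr
Savings = 0.01319 − 0.006596 = 0.006596 hr

Final: 0.006596 hr


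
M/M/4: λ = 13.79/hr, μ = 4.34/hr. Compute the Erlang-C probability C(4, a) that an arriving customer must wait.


a = λ/μ = 3.1774; ρ = a/4 = 0.7944
P₀ = 0.028390 (from M/M/c formula)
C(c,a) = [a^c/(c!(1−ρ))]·P₀ = [101.92909/(24·0.2056)]·0.028390
= 20.65230·0.028390 = 0.586309

Final: 0.586309


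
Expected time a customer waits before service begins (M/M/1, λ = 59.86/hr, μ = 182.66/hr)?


ρ = 59.86/182.66 = 0.3277
Wq = ρ/(μ−λ) = 0.3277/(182.66 − 59.86) = 0.3277/122.80 = 0.002669 hr

Final: 0.002669 hr


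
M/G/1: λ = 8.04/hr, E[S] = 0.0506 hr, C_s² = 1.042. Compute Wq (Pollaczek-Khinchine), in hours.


ρ = λ·E[S] = 8.04·0.0506 = 0.4068
E[S²] = E[S]²(1+C_s²) = 0.0506²·(1+1.042) = 0.005228
Wq = λ·E[S²]/(2(1−ρ)) = 8.04·0.005228/(2·0.5932) = 0.03543 hr

Final: 0.03543 hr


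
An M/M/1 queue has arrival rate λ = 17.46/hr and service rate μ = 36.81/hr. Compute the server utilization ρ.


ρ = λ/μ = 17.46/36.81 = 0.4743

Final: 0.4743


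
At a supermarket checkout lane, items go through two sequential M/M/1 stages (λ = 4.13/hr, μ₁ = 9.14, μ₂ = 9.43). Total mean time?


Each node sees arrival rate λ = 4.13/hr (tandem ⇒ throughput preserved).
W₁ = 1/(μ₁−λ) = 1/(9.14−4.13) = 0.19960 hr
W₂ = 1/(μ₂−λ) = 1/(9.43−4.13) = 0.18868 hr
W_total = W₁ + W₂ = 0.19960 + 0.18868 = 0.38828 hr

Final: 0.38828 hr


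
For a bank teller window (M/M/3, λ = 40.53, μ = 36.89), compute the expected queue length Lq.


a = λ/μ = 1.0987; ρ = a/3 = 0.3662
P₀ = 0.327765
Lq = P₀·a^c·ρ / (c!·(1−ρ)²) = 0.327765·1.32618·0.3662/(6·0.40167)
= 0.06605

Final: 0.06605


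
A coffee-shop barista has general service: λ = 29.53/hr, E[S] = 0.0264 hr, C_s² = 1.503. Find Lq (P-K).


ρ = λ·E[S] = 29.53·0.0264 = 0.7796
Lq = ρ²(1+C_s²)/(2(1−ρ)) = 0.6078·(1+1.503)/(2·0.2204)
= 0.6078·2.5030/0.4408 = 3.45095

Final: 3.45095


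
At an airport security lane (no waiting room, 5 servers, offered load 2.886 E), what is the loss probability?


B(c,a) = (a^c/c!) / Σ_{k=0}^{c} a^k/k!
a^5/5! = 1.668401
Σ terms (k=0..5): 1.00000 + 2.88600 + 4.16450 + 4.00625 + 2.89051 + 1.66840 = 16.615653
B = 1.668401/16.615653 = 0.100411

Final: 0.100411


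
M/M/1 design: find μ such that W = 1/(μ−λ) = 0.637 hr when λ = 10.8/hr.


W = 1/(μ−λ) ⇒ μ − λ = 1/W = 1/0.637 = 1.5699
μ = λ + 1/W = 10.8 + 1.5699 = 12.3699 per hr

Final: 12.3699 /hr


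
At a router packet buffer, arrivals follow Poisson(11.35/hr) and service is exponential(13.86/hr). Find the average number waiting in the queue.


ρ = 11.35/13.86 = 0.8189
Lq = ρ²/(1−ρ) = 0.6706/0.1811 = 3.7030

Final: 3.7030


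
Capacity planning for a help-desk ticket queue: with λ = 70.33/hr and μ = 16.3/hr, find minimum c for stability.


Stability requires cμ > λ ⇔ c > λ/μ.
λ/μ = 70.33/16.3 = 4.3147
Minimum integer c = ⌊4.3147⌋ + 1 = 5
Check: 5·16.3 = 81.50 > 70.33, while 4·16.3 = 65.20 ≤ 70.33

Final: 5 servers


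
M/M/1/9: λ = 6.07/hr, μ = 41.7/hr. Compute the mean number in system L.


ρ = 6.07/41.7 = 0.1456
L = ρ[1 − (K+1)ρ^K + Kρ^(K+1)] / [(1−ρ)(1−ρ^(K+1))]
Numerator: 0.1456·(1 − 10·0.00000002934 + 9·0.000000004271) = 0.145564
Denominator: (0.8544)·(1.000000) = 0.854436
L = 0.145564/0.854436 = 0.1704

Final: 0.1704


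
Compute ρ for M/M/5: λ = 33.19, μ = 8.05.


ρ = λ/(cμ) = 33.19/(5·8.05) = 33.19/40.25 = 0.8246

Final: 0.8246


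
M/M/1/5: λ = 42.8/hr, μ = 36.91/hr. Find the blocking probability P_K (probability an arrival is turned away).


ρ = λ/μ = 42.8/36.91 = 1.1596
P_K = (1−ρ)ρ^K/(1−ρ^(K+1)) = (-0.1596·2.096518)/(1 − 2.431075)
= -0.334557/-1.431075 = 0.233780

Final: 0.233780


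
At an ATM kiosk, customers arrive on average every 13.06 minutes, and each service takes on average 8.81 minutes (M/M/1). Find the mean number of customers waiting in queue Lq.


λ = 60/13.06 = 4.5942 /hr
μ = 60/8.81 = 6.8104 /hr
ρ = λ/μ = 4.5942/6.8104 = 0.6746
Lq = ρ²/(1−ρ) = 0.4551/0.3254 = 1.3984

Final: 1.3984


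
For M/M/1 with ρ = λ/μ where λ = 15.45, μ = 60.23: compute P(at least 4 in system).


ρ = 15.45/60.23 = 0.2565
P(N ≥ n) = ρ^n = 0.2565^4 = 0.004330

Final: 0.004330


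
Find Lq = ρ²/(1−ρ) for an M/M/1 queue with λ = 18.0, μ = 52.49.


ρ = 18.0/52.49 = 0.3429
Lq = ρ²/(1−ρ) = 0.1176/0.6571 = 0.1790

Final: 0.1790


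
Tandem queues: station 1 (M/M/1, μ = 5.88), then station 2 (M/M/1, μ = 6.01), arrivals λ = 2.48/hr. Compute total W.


Each node sees arrival rate λ = 2.48/hr (tandem ⇒ throughput preserved).
W₁ = 1/(μ₁−λ) = 1/(5.88−2.48) = 0.29412 hr
W₂ = 1/(μ₂−λ) = 1/(6.01−2.48) = 0.28329 hr
W_total = W₁ + W₂ = 0.29412 + 0.28329 = 0.57740 hr

Final: 0.57740 hr


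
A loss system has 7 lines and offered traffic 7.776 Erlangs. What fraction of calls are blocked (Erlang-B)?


B(c,a) = (a^c/c!) / Σ_{k=0}^{c} a^k/k!
a^7/7! = 341.085476
Σ terms (k=0..7): 1.00000 + 7.77600 + 30.23309 + 78.36416 + 152.33994 + 236.91907 + 307.04711 + 341.08548 = 1154.764841
B = 341.085476/1154.764841 = 0.295372

Final: 0.295372


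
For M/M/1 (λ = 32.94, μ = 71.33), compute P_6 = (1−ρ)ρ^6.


ρ = 32.94/71.33 = 0.4618
P_n = (1−ρ)·ρ^n = (1 − 0.4618)·0.4618^6 = 0.5382·0.009699 = 0.005220

Final: 0.005220


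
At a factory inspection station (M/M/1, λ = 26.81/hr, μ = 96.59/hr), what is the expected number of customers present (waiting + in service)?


ρ = λ/μ = 26.81/96.59 = 0.2776
L = ρ/(1−ρ) = 0.2776/(1 − 0.2776) = 0.2776/0.7224 = 0.3842

Final: 0.3842


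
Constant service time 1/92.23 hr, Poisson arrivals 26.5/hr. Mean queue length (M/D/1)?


ρ = 26.5/92.23 = 0.2873
M/D/1: Lq = ρ²/(2(1−ρ)) = 0.08256/(2·0.7127) = 0.05792

Final: 0.05792


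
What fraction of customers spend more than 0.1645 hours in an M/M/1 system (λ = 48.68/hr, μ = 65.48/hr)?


W ~ Exponential(μ−λ) for M/M/1.
μ − λ = 65.48 − 48.68 = 16.8000
P(W > t) = e^{−(μ−λ)t} = e^{−2.7636} = 0.063064

Final: 0.063064


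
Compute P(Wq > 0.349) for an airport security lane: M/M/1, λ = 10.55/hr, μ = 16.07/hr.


ρ = 10.55/16.07 = 0.6565
P(Wq > t) = ρ·e^{−(μ−λ)t} = 0.6565·e^{−1.9265}
= 0.6565·0.145660 = 0.095626

Final: 0.095626


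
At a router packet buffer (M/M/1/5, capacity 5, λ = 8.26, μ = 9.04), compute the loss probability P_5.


ρ = λ/μ = 8.26/9.04 = 0.9137
P_K = (1−ρ)ρ^K/(1−ρ^(K+1)) = (0.08628·0.636881)/(1 − 0.581929)
= 0.054952/0.418071 = 0.131442

Final: 0.131442


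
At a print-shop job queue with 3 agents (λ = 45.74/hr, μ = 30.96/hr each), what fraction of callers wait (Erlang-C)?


a = λ/μ = 1.4774; ρ = a/3 = 0.4925
P₀ = 0.216092 (from M/M/c formula)
C(c,a) = [a^c/(c!(1−ρ))]·P₀ = [3.22467/(6·0.5075)]·0.216092
= 1.05893·0.216092 = 0.228826

Final: 0.228826


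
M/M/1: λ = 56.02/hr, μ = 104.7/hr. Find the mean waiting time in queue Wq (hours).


ρ = 56.02/104.7 = 0.5351
Wq = ρ/(μ−λ) = 0.5351/(104.7 − 56.02) = 0.5351/48.68 = 0.01099 hr

Final: 0.01099 hr


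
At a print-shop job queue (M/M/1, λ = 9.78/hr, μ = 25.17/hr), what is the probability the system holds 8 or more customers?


ρ = 9.78/25.17 = 0.3886
P(N ≥ n) = ρ^n = 0.3886^8 = 0.0005196

Final: 0.0005196


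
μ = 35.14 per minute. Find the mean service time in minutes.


Mean service time = 1/μ = 1/35.14 minute = 0.02846 minute
In minutes: 0.02846 × 1 = 0.02846 min

Final: 0.02846 min


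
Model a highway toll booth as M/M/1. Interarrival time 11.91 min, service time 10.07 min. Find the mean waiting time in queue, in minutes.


λ = 60/11.91 = 5.0378 /hr
μ = 60/10.07 = 5.9583 /hr
ρ = λ/μ = 5.0378/5.9583 = 0.8455
Wq = ρ/(μ−λ) = 0.8455/(5.9583−5.0378) = 0.91852 hr
In minutes: 0.91852·60 = 55.111 min

Final: 55.111 min


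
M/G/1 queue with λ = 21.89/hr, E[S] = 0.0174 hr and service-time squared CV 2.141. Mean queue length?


ρ = λ·E[S] = 21.89·0.0174 = 0.3809
Lq = ρ²(1+C_s²)/(2(1−ρ)) = 0.1451·(1+2.141)/(2·0.6191)
= 0.1451·3.1410/1.2382 = 0.36801

Final: 0.36801


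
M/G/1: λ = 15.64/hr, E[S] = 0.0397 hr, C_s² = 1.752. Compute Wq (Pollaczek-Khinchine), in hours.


ρ = λ·E[S] = 15.64·0.0397 = 0.6209
E[S²] = E[S]²(1+C_s²) = 0.0397²·(1+1.752) = 0.004337
Wq = λ·E[S²]/(2(1−ρ)) = 15.64·0.004337/(2·0.3791) = 0.08947 hr

Final: 0.08947 hr


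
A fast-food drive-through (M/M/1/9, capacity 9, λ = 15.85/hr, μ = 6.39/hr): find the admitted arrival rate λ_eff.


ρ = 2.4804; P_K = (1−ρ)ρ^9/(1−ρ^10) = 0.596913
λ_eff = λ(1 − P_K) = 15.85·(1 − 0.596913) = 15.85·0.403087 = 6.3889 /hr

Final: 6.3889 /hr


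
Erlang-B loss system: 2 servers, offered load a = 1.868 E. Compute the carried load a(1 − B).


B(2,1.868) = 0.378240 (Erlang-B)
Carried load = a(1 − B) = 1.868·(1 − 0.378240) = 1.868·0.621760 = 1.1614 E

Final: 1.1614 Erlangs


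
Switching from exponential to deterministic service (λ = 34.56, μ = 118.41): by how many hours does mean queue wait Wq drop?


ρ = 34.56/118.41 = 0.2919
Wq(M/M/1) = ρ/(μ−λ) = 0.2919/83.85 = 0.003481 hr
Wq(M/D/1) = ρ/(2(μ−λ)) = 0.001740 hr
Savings = 0.003481 − 0.001740 = 0.001740 hr

Final: 0.001740 hr


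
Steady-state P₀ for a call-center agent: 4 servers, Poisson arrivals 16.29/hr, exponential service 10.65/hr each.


a = λ/μ = 16.29/10.65 = 1.5296; ρ = a/c = 0.3824
Σ_{k=0}^{3} a^k/k! (terms k=0..3) = 1.00000 + 1.52958 + 1.16980 + 0.59644 = 4.29582
Tail: a^4/(4!(1−ρ)) = 5.47376/(24·0.6176) = 0.36929
P₀ = 1/(4.29582 + 0.36929) = 1/4.66510 = 0.214358

Final: 0.214358


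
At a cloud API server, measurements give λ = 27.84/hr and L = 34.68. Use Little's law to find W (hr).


W = L/λ = 34.68/27.84 = 1.2457 hr

Final: 1.2457 hr


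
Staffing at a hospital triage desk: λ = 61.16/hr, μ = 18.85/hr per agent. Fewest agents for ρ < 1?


Stability requires cμ > λ ⇔ c > λ/μ.
λ/μ = 61.16/18.85 = 3.2446
Minimum integer c = ⌊3.2446⌋ + 1 = 4
Check: 4·18.85 = 75.40 > 61.16, while 3·18.85 = 56.55 ≤ 61.16

Final: 4 servers


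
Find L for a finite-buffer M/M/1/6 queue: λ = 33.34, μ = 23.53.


ρ = 33.34/23.53 = 1.4169
L = ρ[1 − (K+1)ρ^K + Kρ^(K+1)] / [(1−ρ)(1−ρ^(K+1))]
Numerator: 1.4169·(1 − 7·8.092114 + 6·11.465835) = 18.632722
Denominator: (-0.4169)·(-10.465835) = 4.363359
L = 18.632722/4.363359 = 4.2703

Final: 4.2703


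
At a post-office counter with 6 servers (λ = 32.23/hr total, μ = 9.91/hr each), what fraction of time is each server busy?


ρ = λ/(cμ) = 32.23/(6·9.91) = 32.23/59.46 = 0.5420

Final: 0.5420


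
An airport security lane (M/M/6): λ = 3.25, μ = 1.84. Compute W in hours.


a = 1.7663; ρ = 0.2944; P₀ = 0.170845
Lq = P₀·a^c·ρ/(c!(1−ρ)²) = 0.004260
Wq = Lq/λ = 0.004260/3.25 = 0.001311 hr
W = Wq + 1/μ = 0.001311 + 0.54348 = 0.54479 hr

Final: 0.54479 hr


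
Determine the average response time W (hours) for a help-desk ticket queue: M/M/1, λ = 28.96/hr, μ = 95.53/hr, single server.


W = 1/(μ−λ) = 1/(95.53 − 28.96) = 1/66.57 = 0.01502 hr

Final: 0.01502 hr


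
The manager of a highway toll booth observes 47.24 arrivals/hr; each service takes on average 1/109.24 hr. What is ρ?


ρ = λ/μ = 47.24/109.24 = 0.4324

Final: 0.4324


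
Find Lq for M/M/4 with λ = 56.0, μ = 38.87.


a = λ/μ = 1.4407; ρ = a/4 = 0.3602
P₀ = 0.234882
Lq = P₀·a^c·ρ / (c!·(1−ρ)²) = 0.234882·4.30818·0.3602/(24·0.40938)
= 0.03710

Final: 0.03710


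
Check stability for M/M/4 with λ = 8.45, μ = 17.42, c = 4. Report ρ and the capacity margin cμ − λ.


Total capacity cμ = 4·17.42 = 69.68/hr
ρ = λ/(cμ) = 8.45/69.68 = 0.1213
Stable ⇔ ρ < 1: YES
Spare capacity = cμ − λ = 69.68 − 8.45 = 61.23/hr

Final: ρ = 0.1213; stable; margin = 61.23/hr


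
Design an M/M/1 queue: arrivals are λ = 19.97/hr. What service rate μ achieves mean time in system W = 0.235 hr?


W = 1/(μ−λ) ⇒ μ − λ = 1/W = 1/0.235 = 4.2553
μ = λ + 1/W = 19.97 + 4.2553 = 24.2253 per hr

Final: 24.2253 /hr


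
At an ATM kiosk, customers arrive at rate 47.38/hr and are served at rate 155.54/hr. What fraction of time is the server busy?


ρ = λ/μ = 47.38/155.54 = 0.3046

Final: 0.3046


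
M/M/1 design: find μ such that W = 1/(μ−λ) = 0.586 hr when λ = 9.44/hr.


W = 1/(μ−λ) ⇒ μ − λ = 1/W = 1/0.586 = 1.7065
μ = λ + 1/W = 9.44 + 1.7065 = 11.1465 per hr

Final: 11.1465 /hr


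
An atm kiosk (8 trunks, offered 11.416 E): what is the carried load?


B(8,11.416) = 0.399885 (Erlang-B)
Carried load = a(1 − B) = 11.416·(1 − 0.399885) = 11.416·0.600115 = 6.8509 E

Final: 6.8509 Erlangs


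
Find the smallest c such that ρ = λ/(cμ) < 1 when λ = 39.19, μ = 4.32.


Stability requires cμ > λ ⇔ c > λ/μ.
λ/μ = 39.19/4.32 = 9.0718
Minimum integer c = ⌊9.0718⌋ + 1 = 10
Check: 10·4.32 = 43.20 > 39.19, while 9·4.32 = 38.88 ≤ 39.19

Final: 10 servers


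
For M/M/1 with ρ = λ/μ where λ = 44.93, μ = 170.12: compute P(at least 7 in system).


ρ = 44.93/170.12 = 0.2641
P(N ≥ n) = ρ^n = 0.2641^7 = 0.00008963

Final: 0.00008963


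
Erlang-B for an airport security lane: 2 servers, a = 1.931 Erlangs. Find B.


B(c,a) = (a^c/c!) / Σ_{k=0}^{c} a^k/k!
a^2/2! = 1.864380
Σ terms (k=0..2): 1.00000 + 1.93100 + 1.86438 = 4.795381
B = 1.864380/4.795381 = 0.388787

Final: 0.388787


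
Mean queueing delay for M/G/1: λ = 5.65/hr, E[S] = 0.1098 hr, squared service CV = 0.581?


ρ = λ·E[S] = 5.65·0.1098 = 0.6204
E[S²] = E[S]²(1+C_s²) = 0.1098²·(1+0.581) = 0.019061
Wq = λ·E[S²]/(2(1−ρ)) = 5.65·0.019061/(2·0.3796) = 0.14184 hr

Final: 0.14184 hr


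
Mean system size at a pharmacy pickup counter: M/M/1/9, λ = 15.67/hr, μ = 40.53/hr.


ρ = 15.67/40.53 = 0.3866
L = ρ[1 − (K+1)ρ^K + Kρ^(K+1)] / [(1−ρ)(1−ρ^(K+1))]
Numerator: 0.3866·(1 − 10·0.0001930 + 9·0.00007463) = 0.386141
Denominator: (0.6134)·(0.999925) = 0.613327
L = 0.386141/0.613327 = 0.6296

Final: 0.6296


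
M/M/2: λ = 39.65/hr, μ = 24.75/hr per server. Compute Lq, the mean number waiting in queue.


a = λ/μ = 1.6020; ρ = a/2 = 0.8010
P₀ = 0.110488
Lq = P₀·a^c·ρ / (c!·(1−ρ)²) = 0.110488·2.56647·0.8010/(2·0.03960)
= 2.86812

Final: 2.86812


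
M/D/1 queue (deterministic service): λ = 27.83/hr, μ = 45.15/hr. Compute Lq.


ρ = 27.83/45.15 = 0.6164
M/D/1: Lq = ρ²/(2(1−ρ)) = 0.3799/(2·0.3836) = 0.49521

Final: 0.49521


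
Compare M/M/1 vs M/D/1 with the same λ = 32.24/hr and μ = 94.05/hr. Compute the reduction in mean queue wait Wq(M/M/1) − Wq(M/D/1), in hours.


ρ = 32.24/94.05 = 0.3428
Wq(M/M/1) = ρ/(μ−λ) = 0.3428/61.81 = 0.005546 hr
Wq(M/D/1) = ρ/(2(μ−λ)) = 0.002773 hr
Savings = 0.005546 − 0.002773 = 0.002773 hr

Final: 0.002773 hr


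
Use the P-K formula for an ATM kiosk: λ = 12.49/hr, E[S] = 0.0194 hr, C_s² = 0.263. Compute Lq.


ρ = λ·E[S] = 12.49·0.0194 = 0.2423
Lq = ρ²(1+C_s²)/(2(1−ρ)) = 0.05871·(1+0.263)/(2·0.7577)
= 0.05871·1.2630/1.5154 = 0.04893

Final: 0.04893


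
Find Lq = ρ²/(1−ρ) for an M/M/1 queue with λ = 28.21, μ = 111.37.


ρ = 28.21/111.37 = 0.2533
Lq = ρ²/(1−ρ) = 0.06416/0.7467 = 0.08593

Final: 0.08593


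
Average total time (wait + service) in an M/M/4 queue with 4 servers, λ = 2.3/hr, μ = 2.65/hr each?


a = 0.8679; ρ = 0.2170; P₀ = 0.419510
Lq = P₀·a^c·ρ/(c!(1−ρ)²) = 0.003510
Wq = Lq/λ = 0.003510/2.3 = 0.001526 hr
W = Wq + 1/μ = 0.001526 + 0.37736 = 0.37888 hr

Final: 0.37888 hr


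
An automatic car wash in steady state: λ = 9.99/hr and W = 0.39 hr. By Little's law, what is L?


L = λW = 9.99·0.39 = 3.8961

Final: 3.8961


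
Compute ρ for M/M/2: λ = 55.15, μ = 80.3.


ρ = λ/(cμ) = 55.15/(2·80.3) = 55.15/160.60 = 0.3434

Final: 0.3434


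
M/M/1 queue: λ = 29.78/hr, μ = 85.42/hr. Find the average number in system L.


ρ = λ/μ = 29.78/85.42 = 0.3486
L = ρ/(1−ρ) = 0.3486/(1 − 0.3486) = 0.3486/0.6514 = 0.5352

Final: 0.5352


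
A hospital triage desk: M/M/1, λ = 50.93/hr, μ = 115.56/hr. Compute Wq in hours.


ρ = 50.93/115.56 = 0.4407
Wq = ρ/(μ−λ) = 0.4407/(115.56 − 50.93) = 0.4407/64.63 = 0.006819 hr

Final: 0.006819 hr


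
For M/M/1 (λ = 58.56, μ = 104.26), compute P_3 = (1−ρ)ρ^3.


ρ = 58.56/104.26 = 0.5617
P_n = (1−ρ)·ρ^n = (1 − 0.5617)·0.5617^3 = 0.4383·0.177194 = 0.077669

Final: 0.077669


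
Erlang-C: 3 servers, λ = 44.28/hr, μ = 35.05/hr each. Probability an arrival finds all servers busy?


a = λ/μ = 1.2633; ρ = a/3 = 0.4211
P₀ = 0.274585 (from M/M/c formula)
C(c,a) = [a^c/(c!(1−ρ))]·P₀ = [2.01632/(6·0.5789)]·0.274585
= 0.58052·0.274585 = 0.159401

Final: 0.159401


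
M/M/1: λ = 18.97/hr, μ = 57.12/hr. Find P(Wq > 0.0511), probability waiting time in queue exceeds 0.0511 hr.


ρ = 18.97/57.12 = 0.3321
P(Wq > t) = ρ·e^{−(μ−λ)t} = 0.3321·e^{−1.9495}
= 0.3321·0.142350 = 0.047276

Final: 0.047276


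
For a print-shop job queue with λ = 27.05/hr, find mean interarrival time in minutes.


Mean interarrival time = 1/λ = 1/27.05 hour = 0.03697 hour
In minutes: 0.03697 × 60 = 2.2181 min

Final: 2.2181 min


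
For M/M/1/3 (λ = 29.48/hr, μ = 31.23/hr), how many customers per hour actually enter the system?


ρ = 0.9440; P_K = (1−ρ)ρ^3/(1−ρ^4) = 0.228808
λ_eff = λ(1 − P_K) = 29.48·(1 − 0.228808) = 29.48·0.771192 = 22.7347 /hr

Final: 22.7347 /hr


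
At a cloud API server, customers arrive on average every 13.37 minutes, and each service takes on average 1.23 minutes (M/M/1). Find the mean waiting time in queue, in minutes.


λ = 60/13.37 = 4.4877 /hr
μ = 60/1.23 = 48.7805 /hr
ρ = λ/μ = 4.4877/48.7805 = 0.09200
Wq = ρ/(μ−λ) = 0.09200/(48.7805−4.4877) = 0.002077 hr
In minutes: 0.002077·60 = 0.1246 min

Final: 0.1246 min


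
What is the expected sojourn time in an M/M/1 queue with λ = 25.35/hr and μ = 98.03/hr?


W = 1/(μ−λ) = 1/(98.03 − 25.35) = 1/72.68 = 0.01376 hr

Final: 0.01376 hr


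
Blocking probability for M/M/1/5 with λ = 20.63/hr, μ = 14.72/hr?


ρ = λ/μ = 20.63/14.72 = 1.4015
P_K = (1−ρ)ρ^K/(1−ρ^(K+1)) = (-0.4015·5.407009)/(1 − 7.577894)
= -2.170885/-6.577894 = 0.330027

Final: 0.330027


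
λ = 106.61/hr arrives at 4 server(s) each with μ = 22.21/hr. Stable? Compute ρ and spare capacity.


Total capacity cμ = 4·22.21 = 88.84/hr
ρ = λ/(cμ) = 106.61/88.84 = 1.2000
Stable ⇔ ρ < 1: NO
Spare capacity = cμ − λ = 88.84 − 106.61 = -17.77/hr

Final: ρ = 1.2000; unstable; margin = -17.77/hr


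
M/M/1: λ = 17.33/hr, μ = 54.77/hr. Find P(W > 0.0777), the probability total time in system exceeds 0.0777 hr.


W ~ Exponential(μ−λ) for M/M/1.
μ − λ = 54.77 − 17.33 = 37.4400
P(W > t) = e^{−(μ−λ)t} = e^{−2.9091} = 0.054525

Final: 0.054525


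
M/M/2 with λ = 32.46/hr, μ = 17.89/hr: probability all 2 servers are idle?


a = λ/μ = 32.46/17.89 = 1.8144; ρ = a/c = 0.9072
Σ_{k=0}^{1} a^k/k! (terms k=0..1) = 1.00000 + 1.81442 = 2.81442
Tail: a^2/(2!(1−ρ)) = 3.29213/(2·0.09279) = 17.73980
P₀ = 1/(2.81442 + 17.73980) = 1/20.55422 = 0.048652

Final: 0.048652


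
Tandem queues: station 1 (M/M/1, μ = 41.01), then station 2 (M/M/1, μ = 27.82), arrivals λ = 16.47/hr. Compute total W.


Each node sees arrival rate λ = 16.47/hr (tandem ⇒ throughput preserved).
W₁ = 1/(μ₁−λ) = 1/(41.01−16.47) = 0.04075 hr
W₂ = 1/(μ₂−λ) = 1/(27.82−16.47) = 0.08811 hr
W_total = W₁ + W₂ = 0.04075 + 0.08811 = 0.12886 hr

Final: 0.12886 hr


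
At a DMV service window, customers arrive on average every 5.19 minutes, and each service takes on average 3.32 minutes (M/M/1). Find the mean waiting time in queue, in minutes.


λ = 60/5.19 = 11.5607 /hr
μ = 60/3.32 = 18.0723 /hr
ρ = λ/μ = 11.5607/18.0723 = 0.6397
Wq = ρ/(μ−λ) = 0.6397/(18.0723−11.5607) = 0.09824 hr
In minutes: 0.09824·60 = 5.894 min

Final: 5.894 min


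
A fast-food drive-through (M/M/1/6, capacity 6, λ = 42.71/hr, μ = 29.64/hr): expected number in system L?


ρ = 42.71/29.64 = 1.4410
L = ρ[1 − (K+1)ρ^K + Kρ^(K+1)] / [(1−ρ)(1−ρ^(K+1))]
Numerator: 1.4410·(1 − 7·8.951756 + 6·12.899106) = 22.669648
Denominator: (-0.4410)·(-11.899106) = 5.247008
L = 22.669648/5.247008 = 4.3205

Final: 4.3205


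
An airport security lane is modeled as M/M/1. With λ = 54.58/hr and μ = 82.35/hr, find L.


ρ = λ/μ = 54.58/82.35 = 0.6628
L = ρ/(1−ρ) = 0.6628/(1 − 0.6628) = 0.6628/0.3372 = 1.9654

Final: 1.9654


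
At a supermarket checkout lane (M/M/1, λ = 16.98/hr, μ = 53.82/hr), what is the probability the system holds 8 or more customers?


ρ = 16.98/53.82 = 0.3155
P(N ≥ n) = ρ^n = 0.3155^8 = 0.00009816

Final: 0.00009816


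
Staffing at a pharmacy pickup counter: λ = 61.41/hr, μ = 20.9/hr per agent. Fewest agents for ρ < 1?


Stability requires cμ > λ ⇔ c > λ/μ.
λ/μ = 61.41/20.9 = 2.9383
Minimum integer c = ⌊2.9383⌋ + 1 = 3
Check: 3·20.9 = 62.70 > 61.41, while 2·20.9 = 41.80 ≤ 61.41

Final: 3 servers


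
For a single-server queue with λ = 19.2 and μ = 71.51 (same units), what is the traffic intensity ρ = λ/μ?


ρ = λ/μ = 19.2/71.51 = 0.2685

Final: 0.2685


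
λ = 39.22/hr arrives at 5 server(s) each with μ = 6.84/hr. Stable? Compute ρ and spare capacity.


Total capacity cμ = 5·6.84 = 34.20/hr
ρ = λ/(cμ) = 39.22/34.20 = 1.1468
Stable ⇔ ρ < 1: NO
Spare capacity = cμ − λ = 34.20 − 39.22 = -5.02/hr

Final: ρ = 1.1468; unstable; margin = -5.02/hr


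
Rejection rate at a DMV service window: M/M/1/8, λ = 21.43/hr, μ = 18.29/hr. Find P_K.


ρ = λ/μ = 21.43/18.29 = 1.1717
P_K = (1−ρ)ρ^K/(1−ρ^(K+1)) = (-0.1717·3.551957)/(1 − 4.161752)
= -0.609795/-3.161752 = 0.192866

Final: 0.192866


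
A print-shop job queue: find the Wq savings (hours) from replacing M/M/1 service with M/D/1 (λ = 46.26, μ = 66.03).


ρ = 46.26/66.03 = 0.7006
Wq(M/M/1) = ρ/(μ−λ) = 0.7006/19.77 = 0.03544 hr
Wq(M/D/1) = ρ/(2(μ−λ)) = 0.01772 hr
Savings = 0.03544 − 0.01772 = 0.01772 hr

Final: 0.01772 hr


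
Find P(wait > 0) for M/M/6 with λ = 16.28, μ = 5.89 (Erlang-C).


a = λ/μ = 2.7640; ρ = a/6 = 0.4607
P₀ = 0.062392 (from M/M/c formula)
C(c,a) = [a^c/(c!(1−ρ))]·P₀ = [445.89709/(720·0.5393)]·0.062392
= 1.14827·0.062392 = 0.071643

Final: 0.071643


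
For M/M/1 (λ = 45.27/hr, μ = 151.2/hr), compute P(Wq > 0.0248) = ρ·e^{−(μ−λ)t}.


ρ = 45.27/151.2 = 0.2994
P(Wq > t) = ρ·e^{−(μ−λ)t} = 0.2994·e^{−2.6271}
= 0.2994·0.072290 = 0.021644

Final: 0.021644


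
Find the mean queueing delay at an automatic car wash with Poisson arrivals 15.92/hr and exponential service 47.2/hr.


ρ = 15.92/47.2 = 0.3373
Wq = ρ/(μ−λ) = 0.3373/(47.2 − 15.92) = 0.3373/31.28 = 0.01078 hr

Final: 0.01078 hr


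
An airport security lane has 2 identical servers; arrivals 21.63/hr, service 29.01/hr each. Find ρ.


ρ = λ/(cμ) = 21.63/(2·29.01) = 21.63/58.02 = 0.3728

Final: 0.3728


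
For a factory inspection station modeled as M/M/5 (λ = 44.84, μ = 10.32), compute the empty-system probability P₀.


a = λ/μ = 44.84/10.32 = 4.3450; ρ = a/c = 0.8690
Σ_{k=0}^{4} a^k/k! (terms k=0..4) = 1.00000 + 4.34496 + 9.43934 + 13.67119 + 14.85020 = 43.30570
Tail: a^5/(5!(1−ρ)) = 1548.56533/(120·0.1310) = 98.50342
P₀ = 1/(43.30570 + 98.50342) = 1/141.80912 = 0.007052

Final: 0.007052


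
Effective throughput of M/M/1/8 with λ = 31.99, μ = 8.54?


ρ = 3.7459; P_K = (1−ρ)ρ^8/(1−ρ^9) = 0.733047
λ_eff = λ(1 − P_K) = 31.99·(1 − 0.733047) = 31.99·0.266953 = 8.5398 /hr

Final: 8.5398 /hr


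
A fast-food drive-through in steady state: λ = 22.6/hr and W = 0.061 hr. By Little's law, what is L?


L = λW = 22.6·0.061 = 1.3786

Final: 1.3786


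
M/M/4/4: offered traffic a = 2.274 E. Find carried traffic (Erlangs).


B(4,2.274) = 0.124717 (Erlang-B)
Carried load = a(1 − B) = 2.274·(1 − 0.124717) = 2.274·0.875283 = 1.9904 E

Final: 1.9904 Erlangs


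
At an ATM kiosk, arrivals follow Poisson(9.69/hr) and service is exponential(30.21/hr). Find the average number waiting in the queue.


ρ = 9.69/30.21 = 0.3208
Lq = ρ²/(1−ρ) = 0.1029/0.6792 = 0.1515

Final: 0.1515


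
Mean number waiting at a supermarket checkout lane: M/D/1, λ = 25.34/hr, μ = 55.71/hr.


ρ = 25.34/55.71 = 0.4549
M/D/1: Lq = ρ²/(2(1−ρ)) = 0.2069/(2·0.5451) = 0.18976

Final: 0.18976


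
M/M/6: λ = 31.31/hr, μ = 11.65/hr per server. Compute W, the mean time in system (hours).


a = 2.6876; ρ = 0.4479; P₀ = 0.067455
Lq = P₀·a^c·ρ/(c!(1−ρ)²) = 0.05188
Wq = Lq/λ = 0.05188/31.31 = 0.001657 hr
W = Wq + 1/μ = 0.001657 + 0.08584 = 0.08749 hr

Final: 0.08749 hr


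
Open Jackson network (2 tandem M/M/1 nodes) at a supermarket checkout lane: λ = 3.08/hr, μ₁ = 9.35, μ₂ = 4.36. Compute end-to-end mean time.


Each node sees arrival rate λ = 3.08/hr (tandem ⇒ throughput preserved).
W₁ = 1/(μ₁−λ) = 1/(9.35−3.08) = 0.15949 hr
W₂ = 1/(μ₂−λ) = 1/(4.36−3.08) = 0.78125 hr
W_total = W₁ + W₂ = 0.15949 + 0.78125 = 0.94074 hr

Final: 0.94074 hr


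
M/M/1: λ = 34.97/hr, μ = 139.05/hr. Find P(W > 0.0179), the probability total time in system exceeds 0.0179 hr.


W ~ Exponential(μ−λ) for M/M/1.
μ − λ = 139.05 − 34.97 = 104.0800
P(W > t) = e^{−(μ−λ)t} = e^{−1.8630} = 0.155201

Final: 0.155201


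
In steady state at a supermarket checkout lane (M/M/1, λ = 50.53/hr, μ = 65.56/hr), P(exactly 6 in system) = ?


ρ = 50.53/65.56 = 0.7707
P_n = (1−ρ)·ρ^n = (1 − 0.7707)·0.7707^6 = 0.2293·0.209634 = 0.048060

Final: 0.048060


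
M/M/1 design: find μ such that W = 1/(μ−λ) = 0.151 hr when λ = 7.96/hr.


W = 1/(μ−λ) ⇒ μ − λ = 1/W = 1/0.151 = 6.6225
μ = λ + 1/W = 7.96 + 6.6225 = 14.5825 per hr

Final: 14.5825 /hr


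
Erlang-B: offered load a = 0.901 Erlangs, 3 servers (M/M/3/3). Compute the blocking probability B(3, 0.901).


B(c,a) = (a^c/c!) / Σ_{k=0}^{c} a^k/k!
a^3/3! = 0.121905
Σ terms (k=0..3): 1.00000 + 0.90100 + 0.40590 + 0.12191 = 2.428806
B = 0.121905/2.428806 = 0.050192

Final: 0.050192


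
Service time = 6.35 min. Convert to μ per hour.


μ = 1/(service time) in consistent units.
1 hour = 60 min, so μ = 60/6.35 = 9.4488 per hour

Final: 9.4488 /hr


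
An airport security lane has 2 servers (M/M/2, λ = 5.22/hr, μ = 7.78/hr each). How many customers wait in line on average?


a = λ/μ = 0.6710; ρ = a/2 = 0.3355
P₀ = 0.497594
Lq = P₀·a^c·ρ / (c!·(1−ρ)²) = 0.497594·0.45018·0.3355/(2·0.44159)
= 0.08509

Final: 0.08509


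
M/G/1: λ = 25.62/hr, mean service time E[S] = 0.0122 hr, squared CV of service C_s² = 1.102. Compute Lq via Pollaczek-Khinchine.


ρ = λ·E[S] = 25.62·0.0122 = 0.3126
Lq = ρ²(1+C_s²)/(2(1−ρ)) = 0.09770·(1+1.102)/(2·0.6874)
= 0.09770·2.1020/1.3749 = 0.14936

Final: 0.14936


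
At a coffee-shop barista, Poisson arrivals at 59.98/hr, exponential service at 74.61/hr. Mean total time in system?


W = 1/(μ−λ) = 1/(74.61 − 59.98) = 1/14.63 = 0.06835 hr

Final: 0.06835 hr


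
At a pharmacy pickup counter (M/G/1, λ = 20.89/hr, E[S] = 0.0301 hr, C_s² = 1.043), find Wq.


ρ = λ·E[S] = 20.89·0.0301 = 0.6288
E[S²] = E[S]²(1+C_s²) = 0.0301²·(1+1.043) = 0.001851
Wq = λ·E[S²]/(2(1−ρ)) = 20.89·0.001851/(2·0.3712) = 0.05208 hr

Final: 0.05208 hr


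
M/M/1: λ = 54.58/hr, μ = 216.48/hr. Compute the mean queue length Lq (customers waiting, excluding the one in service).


ρ = 54.58/216.48 = 0.2521
Lq = ρ²/(1−ρ) = 0.06357/0.7479 = 0.08500

Final: 0.08500


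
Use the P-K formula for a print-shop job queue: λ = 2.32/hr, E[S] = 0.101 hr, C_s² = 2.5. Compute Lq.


ρ = λ·E[S] = 2.32·0.101 = 0.2343
Lq = ρ²(1+C_s²)/(2(1−ρ)) = 0.05491·(1+2.5)/(2·0.7657)
= 0.05491·3.5000/1.5314 = 0.12549

Final: 0.12549


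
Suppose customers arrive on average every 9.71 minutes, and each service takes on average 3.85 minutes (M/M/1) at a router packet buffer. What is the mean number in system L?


λ = 60/9.71 = 6.1792 /hr
μ = 60/3.85 = 15.5844 /hr
ρ = λ/μ = 6.1792/15.5844 = 0.3965
L = ρ/(1−ρ) = 0.3965/0.6035 = 0.6570

Final: 0.6570


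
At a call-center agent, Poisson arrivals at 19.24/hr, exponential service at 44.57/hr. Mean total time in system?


W = 1/(μ−λ) = 1/(44.57 − 19.24) = 1/25.33 = 0.03948 hr

Final: 0.03948 hr
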